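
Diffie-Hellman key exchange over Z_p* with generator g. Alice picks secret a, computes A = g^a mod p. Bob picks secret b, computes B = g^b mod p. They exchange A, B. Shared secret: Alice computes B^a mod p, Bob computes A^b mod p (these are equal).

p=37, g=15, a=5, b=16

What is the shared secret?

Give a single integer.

A = 15^5 mod 37  (bits of 5 = 101)
  bit 0 = 1: r = r^2 * 15 mod 37 = 1^2 * 15 = 1*15 = 15
  bit 1 = 0: r = r^2 mod 37 = 15^2 = 3
  bit 2 = 1: r = r^2 * 15 mod 37 = 3^2 * 15 = 9*15 = 24
  -> A = 24
B = 15^16 mod 37  (bits of 16 = 10000)
  bit 0 = 1: r = r^2 * 15 mod 37 = 1^2 * 15 = 1*15 = 15
  bit 1 = 0: r = r^2 mod 37 = 15^2 = 3
  bit 2 = 0: r = r^2 mod 37 = 3^2 = 9
  bit 3 = 0: r = r^2 mod 37 = 9^2 = 7
  bit 4 = 0: r = r^2 mod 37 = 7^2 = 12
  -> B = 12
s = B^a = 12^5 mod 37  (bits of 5 = 101)
  bit 0 = 1: r = r^2 * 12 mod 37 = 1^2 * 12 = 1*12 = 12
  bit 1 = 0: r = r^2 mod 37 = 12^2 = 33
  bit 2 = 1: r = r^2 * 12 mod 37 = 33^2 * 12 = 16*12 = 7
  -> s = B^a = 7

Answer: 7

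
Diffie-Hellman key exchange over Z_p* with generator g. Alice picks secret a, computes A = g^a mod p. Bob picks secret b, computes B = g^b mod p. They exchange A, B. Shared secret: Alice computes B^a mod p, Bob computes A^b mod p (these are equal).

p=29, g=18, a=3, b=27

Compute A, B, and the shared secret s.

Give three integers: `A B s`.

A = 18^3 mod 29  (bits of 3 = 11)
  bit 0 = 1: r = r^2 * 18 mod 29 = 1^2 * 18 = 1*18 = 18
  bit 1 = 1: r = r^2 * 18 mod 29 = 18^2 * 18 = 5*18 = 3
  -> A = 3
B = 18^27 mod 29  (bits of 27 = 11011)
  bit 0 = 1: r = r^2 * 18 mod 29 = 1^2 * 18 = 1*18 = 18
  bit 1 = 1: r = r^2 * 18 mod 29 = 18^2 * 18 = 5*18 = 3
  bit 2 = 0: r = r^2 mod 29 = 3^2 = 9
  bit 3 = 1: r = r^2 * 18 mod 29 = 9^2 * 18 = 23*18 = 8
  bit 4 = 1: r = r^2 * 18 mod 29 = 8^2 * 18 = 6*18 = 21
  -> B = 21
s = B^a = 21^3 mod 29  (bits of 3 = 11)
  bit 0 = 1: r = r^2 * 21 mod 29 = 1^2 * 21 = 1*21 = 21
  bit 1 = 1: r = r^2 * 21 mod 29 = 21^2 * 21 = 6*21 = 10
  -> s = B^a = 10

Answer: 3 21 10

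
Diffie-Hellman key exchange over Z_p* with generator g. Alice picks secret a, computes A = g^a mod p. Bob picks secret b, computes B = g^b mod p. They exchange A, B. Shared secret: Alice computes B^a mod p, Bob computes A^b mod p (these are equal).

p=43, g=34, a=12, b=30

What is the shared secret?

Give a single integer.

Answer: 41

Derivation:
A = 34^12 mod 43  (bits of 12 = 1100)
  bit 0 = 1: r = r^2 * 34 mod 43 = 1^2 * 34 = 1*34 = 34
  bit 1 = 1: r = r^2 * 34 mod 43 = 34^2 * 34 = 38*34 = 2
  bit 2 = 0: r = r^2 mod 43 = 2^2 = 4
  bit 3 = 0: r = r^2 mod 43 = 4^2 = 16
  -> A = 16
B = 34^30 mod 43  (bits of 30 = 11110)
  bit 0 = 1: r = r^2 * 34 mod 43 = 1^2 * 34 = 1*34 = 34
  bit 1 = 1: r = r^2 * 34 mod 43 = 34^2 * 34 = 38*34 = 2
  bit 2 = 1: r = r^2 * 34 mod 43 = 2^2 * 34 = 4*34 = 7
  bit 3 = 1: r = r^2 * 34 mod 43 = 7^2 * 34 = 6*34 = 32
  bit 4 = 0: r = r^2 mod 43 = 32^2 = 35
  -> B = 35
s = B^a = 35^12 mod 43  (bits of 12 = 1100)
  bit 0 = 1: r = r^2 * 35 mod 43 = 1^2 * 35 = 1*35 = 35
  bit 1 = 1: r = r^2 * 35 mod 43 = 35^2 * 35 = 21*35 = 4
  bit 2 = 0: r = r^2 mod 43 = 4^2 = 16
  bit 3 = 0: r = r^2 mod 43 = 16^2 = 41
  -> s = B^a = 41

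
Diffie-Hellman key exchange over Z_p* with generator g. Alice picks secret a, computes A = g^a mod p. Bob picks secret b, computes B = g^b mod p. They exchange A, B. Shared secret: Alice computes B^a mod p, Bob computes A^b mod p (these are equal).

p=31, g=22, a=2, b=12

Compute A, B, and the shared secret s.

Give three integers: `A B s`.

Answer: 19 2 4

Derivation:
A = 22^2 mod 31  (bits of 2 = 10)
  bit 0 = 1: r = r^2 * 22 mod 31 = 1^2 * 22 = 1*22 = 22
  bit 1 = 0: r = r^2 mod 31 = 22^2 = 19
  -> A = 19
B = 22^12 mod 31  (bits of 12 = 1100)
  bit 0 = 1: r = r^2 * 22 mod 31 = 1^2 * 22 = 1*22 = 22
  bit 1 = 1: r = r^2 * 22 mod 31 = 22^2 * 22 = 19*22 = 15
  bit 2 = 0: r = r^2 mod 31 = 15^2 = 8
  bit 3 = 0: r = r^2 mod 31 = 8^2 = 2
  -> B = 2
s = B^a = 2^2 mod 31  (bits of 2 = 10)
  bit 0 = 1: r = r^2 * 2 mod 31 = 1^2 * 2 = 1*2 = 2
  bit 1 = 0: r = r^2 mod 31 = 2^2 = 4
  -> s = B^a = 4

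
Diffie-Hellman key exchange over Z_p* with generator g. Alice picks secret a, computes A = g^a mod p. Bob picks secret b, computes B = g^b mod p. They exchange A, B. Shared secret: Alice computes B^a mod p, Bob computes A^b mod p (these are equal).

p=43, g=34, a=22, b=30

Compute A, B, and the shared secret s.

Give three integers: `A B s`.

A = 34^22 mod 43  (bits of 22 = 10110)
  bit 0 = 1: r = r^2 * 34 mod 43 = 1^2 * 34 = 1*34 = 34
  bit 1 = 0: r = r^2 mod 43 = 34^2 = 38
  bit 2 = 1: r = r^2 * 34 mod 43 = 38^2 * 34 = 25*34 = 33
  bit 3 = 1: r = r^2 * 34 mod 43 = 33^2 * 34 = 14*34 = 3
  bit 4 = 0: r = r^2 mod 43 = 3^2 = 9
  -> A = 9
B = 34^30 mod 43  (bits of 30 = 11110)
  bit 0 = 1: r = r^2 * 34 mod 43 = 1^2 * 34 = 1*34 = 34
  bit 1 = 1: r = r^2 * 34 mod 43 = 34^2 * 34 = 38*34 = 2
  bit 2 = 1: r = r^2 * 34 mod 43 = 2^2 * 34 = 4*34 = 7
  bit 3 = 1: r = r^2 * 34 mod 43 = 7^2 * 34 = 6*34 = 32
  bit 4 = 0: r = r^2 mod 43 = 32^2 = 35
  -> B = 35
s = B^a = 35^22 mod 43  (bits of 22 = 10110)
  bit 0 = 1: r = r^2 * 35 mod 43 = 1^2 * 35 = 1*35 = 35
  bit 1 = 0: r = r^2 mod 43 = 35^2 = 21
  bit 2 = 1: r = r^2 * 35 mod 43 = 21^2 * 35 = 11*35 = 41
  bit 3 = 1: r = r^2 * 35 mod 43 = 41^2 * 35 = 4*35 = 11
  bit 4 = 0: r = r^2 mod 43 = 11^2 = 35
  -> s = B^a = 35

Answer: 9 35 35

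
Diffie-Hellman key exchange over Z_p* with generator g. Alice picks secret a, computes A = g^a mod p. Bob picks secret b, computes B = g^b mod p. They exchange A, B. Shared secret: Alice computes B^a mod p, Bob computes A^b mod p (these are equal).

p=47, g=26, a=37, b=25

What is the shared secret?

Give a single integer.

Answer: 11

Derivation:
A = 26^37 mod 47  (bits of 37 = 100101)
  bit 0 = 1: r = r^2 * 26 mod 47 = 1^2 * 26 = 1*26 = 26
  bit 1 = 0: r = r^2 mod 47 = 26^2 = 18
  bit 2 = 0: r = r^2 mod 47 = 18^2 = 42
  bit 3 = 1: r = r^2 * 26 mod 47 = 42^2 * 26 = 25*26 = 39
  bit 4 = 0: r = r^2 mod 47 = 39^2 = 17
  bit 5 = 1: r = r^2 * 26 mod 47 = 17^2 * 26 = 7*26 = 41
  -> A = 41
B = 26^25 mod 47  (bits of 25 = 11001)
  bit 0 = 1: r = r^2 * 26 mod 47 = 1^2 * 26 = 1*26 = 26
  bit 1 = 1: r = r^2 * 26 mod 47 = 26^2 * 26 = 18*26 = 45
  bit 2 = 0: r = r^2 mod 47 = 45^2 = 4
  bit 3 = 0: r = r^2 mod 47 = 4^2 = 16
  bit 4 = 1: r = r^2 * 26 mod 47 = 16^2 * 26 = 21*26 = 29
  -> B = 29
s = B^a = 29^37 mod 47  (bits of 37 = 100101)
  bit 0 = 1: r = r^2 * 29 mod 47 = 1^2 * 29 = 1*29 = 29
  bit 1 = 0: r = r^2 mod 47 = 29^2 = 42
  bit 2 = 0: r = r^2 mod 47 = 42^2 = 25
  bit 3 = 1: r = r^2 * 29 mod 47 = 25^2 * 29 = 14*29 = 30
  bit 4 = 0: r = r^2 mod 47 = 30^2 = 7
  bit 5 = 1: r = r^2 * 29 mod 47 = 7^2 * 29 = 2*29 = 11
  -> s = B^a = 11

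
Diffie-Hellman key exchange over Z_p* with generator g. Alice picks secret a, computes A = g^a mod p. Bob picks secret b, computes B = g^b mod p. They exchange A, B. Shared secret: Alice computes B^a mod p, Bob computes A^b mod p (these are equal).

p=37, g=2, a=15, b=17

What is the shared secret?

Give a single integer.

A = 2^15 mod 37  (bits of 15 = 1111)
  bit 0 = 1: r = r^2 * 2 mod 37 = 1^2 * 2 = 1*2 = 2
  bit 1 = 1: r = r^2 * 2 mod 37 = 2^2 * 2 = 4*2 = 8
  bit 2 = 1: r = r^2 * 2 mod 37 = 8^2 * 2 = 27*2 = 17
  bit 3 = 1: r = r^2 * 2 mod 37 = 17^2 * 2 = 30*2 = 23
  -> A = 23
B = 2^17 mod 37  (bits of 17 = 10001)
  bit 0 = 1: r = r^2 * 2 mod 37 = 1^2 * 2 = 1*2 = 2
  bit 1 = 0: r = r^2 mod 37 = 2^2 = 4
  bit 2 = 0: r = r^2 mod 37 = 4^2 = 16
  bit 3 = 0: r = r^2 mod 37 = 16^2 = 34
  bit 4 = 1: r = r^2 * 2 mod 37 = 34^2 * 2 = 9*2 = 18
  -> B = 18
s = B^a = 18^15 mod 37  (bits of 15 = 1111)
  bit 0 = 1: r = r^2 * 18 mod 37 = 1^2 * 18 = 1*18 = 18
  bit 1 = 1: r = r^2 * 18 mod 37 = 18^2 * 18 = 28*18 = 23
  bit 2 = 1: r = r^2 * 18 mod 37 = 23^2 * 18 = 11*18 = 13
  bit 3 = 1: r = r^2 * 18 mod 37 = 13^2 * 18 = 21*18 = 8
  -> s = B^a = 8

Answer: 8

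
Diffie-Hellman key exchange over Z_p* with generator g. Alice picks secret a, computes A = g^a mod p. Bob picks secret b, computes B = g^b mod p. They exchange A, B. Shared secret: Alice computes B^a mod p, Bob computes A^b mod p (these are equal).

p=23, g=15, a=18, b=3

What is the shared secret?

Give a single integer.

Answer: 3

Derivation:
A = 15^18 mod 23  (bits of 18 = 10010)
  bit 0 = 1: r = r^2 * 15 mod 23 = 1^2 * 15 = 1*15 = 15
  bit 1 = 0: r = r^2 mod 23 = 15^2 = 18
  bit 2 = 0: r = r^2 mod 23 = 18^2 = 2
  bit 3 = 1: r = r^2 * 15 mod 23 = 2^2 * 15 = 4*15 = 14
  bit 4 = 0: r = r^2 mod 23 = 14^2 = 12
  -> A = 12
B = 15^3 mod 23  (bits of 3 = 11)
  bit 0 = 1: r = r^2 * 15 mod 23 = 1^2 * 15 = 1*15 = 15
  bit 1 = 1: r = r^2 * 15 mod 23 = 15^2 * 15 = 18*15 = 17
  -> B = 17
s = B^a = 17^18 mod 23  (bits of 18 = 10010)
  bit 0 = 1: r = r^2 * 17 mod 23 = 1^2 * 17 = 1*17 = 17
  bit 1 = 0: r = r^2 mod 23 = 17^2 = 13
  bit 2 = 0: r = r^2 mod 23 = 13^2 = 8
  bit 3 = 1: r = r^2 * 17 mod 23 = 8^2 * 17 = 18*17 = 7
  bit 4 = 0: r = r^2 mod 23 = 7^2 = 3
  -> s = B^a = 3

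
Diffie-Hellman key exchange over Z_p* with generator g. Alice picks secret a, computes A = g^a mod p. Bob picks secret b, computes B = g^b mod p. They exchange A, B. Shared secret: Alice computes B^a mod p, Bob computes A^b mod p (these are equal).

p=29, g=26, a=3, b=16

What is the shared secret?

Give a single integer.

Answer: 25

Derivation:
A = 26^3 mod 29  (bits of 3 = 11)
  bit 0 = 1: r = r^2 * 26 mod 29 = 1^2 * 26 = 1*26 = 26
  bit 1 = 1: r = r^2 * 26 mod 29 = 26^2 * 26 = 9*26 = 2
  -> A = 2
B = 26^16 mod 29  (bits of 16 = 10000)
  bit 0 = 1: r = r^2 * 26 mod 29 = 1^2 * 26 = 1*26 = 26
  bit 1 = 0: r = r^2 mod 29 = 26^2 = 9
  bit 2 = 0: r = r^2 mod 29 = 9^2 = 23
  bit 3 = 0: r = r^2 mod 29 = 23^2 = 7
  bit 4 = 0: r = r^2 mod 29 = 7^2 = 20
  -> B = 20
s = B^a = 20^3 mod 29  (bits of 3 = 11)
  bit 0 = 1: r = r^2 * 20 mod 29 = 1^2 * 20 = 1*20 = 20
  bit 1 = 1: r = r^2 * 20 mod 29 = 20^2 * 20 = 23*20 = 25
  -> s = B^a = 25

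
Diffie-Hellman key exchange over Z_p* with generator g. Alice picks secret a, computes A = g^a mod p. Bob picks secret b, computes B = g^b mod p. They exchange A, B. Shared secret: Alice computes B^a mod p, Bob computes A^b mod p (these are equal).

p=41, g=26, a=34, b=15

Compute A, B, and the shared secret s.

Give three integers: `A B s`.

A = 26^34 mod 41  (bits of 34 = 100010)
  bit 0 = 1: r = r^2 * 26 mod 41 = 1^2 * 26 = 1*26 = 26
  bit 1 = 0: r = r^2 mod 41 = 26^2 = 20
  bit 2 = 0: r = r^2 mod 41 = 20^2 = 31
  bit 3 = 0: r = r^2 mod 41 = 31^2 = 18
  bit 4 = 1: r = r^2 * 26 mod 41 = 18^2 * 26 = 37*26 = 19
  bit 5 = 0: r = r^2 mod 41 = 19^2 = 33
  -> A = 33
B = 26^15 mod 41  (bits of 15 = 1111)
  bit 0 = 1: r = r^2 * 26 mod 41 = 1^2 * 26 = 1*26 = 26
  bit 1 = 1: r = r^2 * 26 mod 41 = 26^2 * 26 = 20*26 = 28
  bit 2 = 1: r = r^2 * 26 mod 41 = 28^2 * 26 = 5*26 = 7
  bit 3 = 1: r = r^2 * 26 mod 41 = 7^2 * 26 = 8*26 = 3
  -> B = 3
s = B^a = 3^34 mod 41  (bits of 34 = 100010)
  bit 0 = 1: r = r^2 * 3 mod 41 = 1^2 * 3 = 1*3 = 3
  bit 1 = 0: r = r^2 mod 41 = 3^2 = 9
  bit 2 = 0: r = r^2 mod 41 = 9^2 = 40
  bit 3 = 0: r = r^2 mod 41 = 40^2 = 1
  bit 4 = 1: r = r^2 * 3 mod 41 = 1^2 * 3 = 1*3 = 3
  bit 5 = 0: r = r^2 mod 41 = 3^2 = 9
  -> s = B^a = 9

Answer: 33 3 9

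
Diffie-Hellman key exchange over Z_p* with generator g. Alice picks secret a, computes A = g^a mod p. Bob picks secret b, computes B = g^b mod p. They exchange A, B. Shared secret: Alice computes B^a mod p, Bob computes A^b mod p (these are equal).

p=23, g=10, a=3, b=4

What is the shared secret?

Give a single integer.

Answer: 13

Derivation:
A = 10^3 mod 23  (bits of 3 = 11)
  bit 0 = 1: r = r^2 * 10 mod 23 = 1^2 * 10 = 1*10 = 10
  bit 1 = 1: r = r^2 * 10 mod 23 = 10^2 * 10 = 8*10 = 11
  -> A = 11
B = 10^4 mod 23  (bits of 4 = 100)
  bit 0 = 1: r = r^2 * 10 mod 23 = 1^2 * 10 = 1*10 = 10
  bit 1 = 0: r = r^2 mod 23 = 10^2 = 8
  bit 2 = 0: r = r^2 mod 23 = 8^2 = 18
  -> B = 18
s = B^a = 18^3 mod 23  (bits of 3 = 11)
  bit 0 = 1: r = r^2 * 18 mod 23 = 1^2 * 18 = 1*18 = 18
  bit 1 = 1: r = r^2 * 18 mod 23 = 18^2 * 18 = 2*18 = 13
  -> s = B^a = 13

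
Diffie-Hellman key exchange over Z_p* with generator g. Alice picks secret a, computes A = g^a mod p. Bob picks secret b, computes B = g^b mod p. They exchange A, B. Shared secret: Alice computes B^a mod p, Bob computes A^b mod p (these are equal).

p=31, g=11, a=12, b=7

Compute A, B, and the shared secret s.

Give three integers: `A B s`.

Answer: 16 13 8

Derivation:
A = 11^12 mod 31  (bits of 12 = 1100)
  bit 0 = 1: r = r^2 * 11 mod 31 = 1^2 * 11 = 1*11 = 11
  bit 1 = 1: r = r^2 * 11 mod 31 = 11^2 * 11 = 28*11 = 29
  bit 2 = 0: r = r^2 mod 31 = 29^2 = 4
  bit 3 = 0: r = r^2 mod 31 = 4^2 = 16
  -> A = 16
B = 11^7 mod 31  (bits of 7 = 111)
  bit 0 = 1: r = r^2 * 11 mod 31 = 1^2 * 11 = 1*11 = 11
  bit 1 = 1: r = r^2 * 11 mod 31 = 11^2 * 11 = 28*11 = 29
  bit 2 = 1: r = r^2 * 11 mod 31 = 29^2 * 11 = 4*11 = 13
  -> B = 13
s = B^a = 13^12 mod 31  (bits of 12 = 1100)
  bit 0 = 1: r = r^2 * 13 mod 31 = 1^2 * 13 = 1*13 = 13
  bit 1 = 1: r = r^2 * 13 mod 31 = 13^2 * 13 = 14*13 = 27
  bit 2 = 0: r = r^2 mod 31 = 27^2 = 16
  bit 3 = 0: r = r^2 mod 31 = 16^2 = 8
  -> s = B^a = 8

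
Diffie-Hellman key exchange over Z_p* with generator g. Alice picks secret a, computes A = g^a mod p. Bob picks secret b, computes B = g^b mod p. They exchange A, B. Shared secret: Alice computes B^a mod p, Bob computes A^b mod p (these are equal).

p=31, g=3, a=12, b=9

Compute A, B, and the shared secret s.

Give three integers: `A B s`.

A = 3^12 mod 31  (bits of 12 = 1100)
  bit 0 = 1: r = r^2 * 3 mod 31 = 1^2 * 3 = 1*3 = 3
  bit 1 = 1: r = r^2 * 3 mod 31 = 3^2 * 3 = 9*3 = 27
  bit 2 = 0: r = r^2 mod 31 = 27^2 = 16
  bit 3 = 0: r = r^2 mod 31 = 16^2 = 8
  -> A = 8
B = 3^9 mod 31  (bits of 9 = 1001)
  bit 0 = 1: r = r^2 * 3 mod 31 = 1^2 * 3 = 1*3 = 3
  bit 1 = 0: r = r^2 mod 31 = 3^2 = 9
  bit 2 = 0: r = r^2 mod 31 = 9^2 = 19
  bit 3 = 1: r = r^2 * 3 mod 31 = 19^2 * 3 = 20*3 = 29
  -> B = 29
s = B^a = 29^12 mod 31  (bits of 12 = 1100)
  bit 0 = 1: r = r^2 * 29 mod 31 = 1^2 * 29 = 1*29 = 29
  bit 1 = 1: r = r^2 * 29 mod 31 = 29^2 * 29 = 4*29 = 23
  bit 2 = 0: r = r^2 mod 31 = 23^2 = 2
  bit 3 = 0: r = r^2 mod 31 = 2^2 = 4
  -> s = B^a = 4

Answer: 8 29 4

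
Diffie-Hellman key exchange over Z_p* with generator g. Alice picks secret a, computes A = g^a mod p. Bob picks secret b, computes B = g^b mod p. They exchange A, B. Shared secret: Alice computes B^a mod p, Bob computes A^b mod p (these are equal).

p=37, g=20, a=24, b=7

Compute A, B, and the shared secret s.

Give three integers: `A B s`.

Answer: 10 22 10

Derivation:
A = 20^24 mod 37  (bits of 24 = 11000)
  bit 0 = 1: r = r^2 * 20 mod 37 = 1^2 * 20 = 1*20 = 20
  bit 1 = 1: r = r^2 * 20 mod 37 = 20^2 * 20 = 30*20 = 8
  bit 2 = 0: r = r^2 mod 37 = 8^2 = 27
  bit 3 = 0: r = r^2 mod 37 = 27^2 = 26
  bit 4 = 0: r = r^2 mod 37 = 26^2 = 10
  -> A = 10
B = 20^7 mod 37  (bits of 7 = 111)
  bit 0 = 1: r = r^2 * 20 mod 37 = 1^2 * 20 = 1*20 = 20
  bit 1 = 1: r = r^2 * 20 mod 37 = 20^2 * 20 = 30*20 = 8
  bit 2 = 1: r = r^2 * 20 mod 37 = 8^2 * 20 = 27*20 = 22
  -> B = 22
s = B^a = 22^24 mod 37  (bits of 24 = 11000)
  bit 0 = 1: r = r^2 * 22 mod 37 = 1^2 * 22 = 1*22 = 22
  bit 1 = 1: r = r^2 * 22 mod 37 = 22^2 * 22 = 3*22 = 29
  bit 2 = 0: r = r^2 mod 37 = 29^2 = 27
  bit 3 = 0: r = r^2 mod 37 = 27^2 = 26
  bit 4 = 0: r = r^2 mod 37 = 26^2 = 10
  -> s = B^a = 10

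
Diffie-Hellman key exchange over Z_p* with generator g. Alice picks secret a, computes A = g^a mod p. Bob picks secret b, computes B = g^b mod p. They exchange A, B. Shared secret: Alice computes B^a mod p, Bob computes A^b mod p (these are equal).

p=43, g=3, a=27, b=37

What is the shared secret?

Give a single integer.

Answer: 39

Derivation:
A = 3^27 mod 43  (bits of 27 = 11011)
  bit 0 = 1: r = r^2 * 3 mod 43 = 1^2 * 3 = 1*3 = 3
  bit 1 = 1: r = r^2 * 3 mod 43 = 3^2 * 3 = 9*3 = 27
  bit 2 = 0: r = r^2 mod 43 = 27^2 = 41
  bit 3 = 1: r = r^2 * 3 mod 43 = 41^2 * 3 = 4*3 = 12
  bit 4 = 1: r = r^2 * 3 mod 43 = 12^2 * 3 = 15*3 = 2
  -> A = 2
B = 3^37 mod 43  (bits of 37 = 100101)
  bit 0 = 1: r = r^2 * 3 mod 43 = 1^2 * 3 = 1*3 = 3
  bit 1 = 0: r = r^2 mod 43 = 3^2 = 9
  bit 2 = 0: r = r^2 mod 43 = 9^2 = 38
  bit 3 = 1: r = r^2 * 3 mod 43 = 38^2 * 3 = 25*3 = 32
  bit 4 = 0: r = r^2 mod 43 = 32^2 = 35
  bit 5 = 1: r = r^2 * 3 mod 43 = 35^2 * 3 = 21*3 = 20
  -> B = 20
s = B^a = 20^27 mod 43  (bits of 27 = 11011)
  bit 0 = 1: r = r^2 * 20 mod 43 = 1^2 * 20 = 1*20 = 20
  bit 1 = 1: r = r^2 * 20 mod 43 = 20^2 * 20 = 13*20 = 2
  bit 2 = 0: r = r^2 mod 43 = 2^2 = 4
  bit 3 = 1: r = r^2 * 20 mod 43 = 4^2 * 20 = 16*20 = 19
  bit 4 = 1: r = r^2 * 20 mod 43 = 19^2 * 20 = 17*20 = 39
  -> s = B^a = 39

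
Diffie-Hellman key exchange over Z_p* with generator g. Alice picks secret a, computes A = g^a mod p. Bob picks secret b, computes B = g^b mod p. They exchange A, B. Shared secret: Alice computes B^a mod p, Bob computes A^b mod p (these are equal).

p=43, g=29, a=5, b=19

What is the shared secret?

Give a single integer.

Answer: 33

Derivation:
A = 29^5 mod 43  (bits of 5 = 101)
  bit 0 = 1: r = r^2 * 29 mod 43 = 1^2 * 29 = 1*29 = 29
  bit 1 = 0: r = r^2 mod 43 = 29^2 = 24
  bit 2 = 1: r = r^2 * 29 mod 43 = 24^2 * 29 = 17*29 = 20
  -> A = 20
B = 29^19 mod 43  (bits of 19 = 10011)
  bit 0 = 1: r = r^2 * 29 mod 43 = 1^2 * 29 = 1*29 = 29
  bit 1 = 0: r = r^2 mod 43 = 29^2 = 24
  bit 2 = 0: r = r^2 mod 43 = 24^2 = 17
  bit 3 = 1: r = r^2 * 29 mod 43 = 17^2 * 29 = 31*29 = 39
  bit 4 = 1: r = r^2 * 29 mod 43 = 39^2 * 29 = 16*29 = 34
  -> B = 34
s = B^a = 34^5 mod 43  (bits of 5 = 101)
  bit 0 = 1: r = r^2 * 34 mod 43 = 1^2 * 34 = 1*34 = 34
  bit 1 = 0: r = r^2 mod 43 = 34^2 = 38
  bit 2 = 1: r = r^2 * 34 mod 43 = 38^2 * 34 = 25*34 = 33
  -> s = B^a = 33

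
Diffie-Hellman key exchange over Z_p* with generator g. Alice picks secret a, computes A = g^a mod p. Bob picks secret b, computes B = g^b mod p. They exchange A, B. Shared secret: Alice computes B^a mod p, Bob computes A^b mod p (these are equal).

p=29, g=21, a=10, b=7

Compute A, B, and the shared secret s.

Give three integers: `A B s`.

A = 21^10 mod 29  (bits of 10 = 1010)
  bit 0 = 1: r = r^2 * 21 mod 29 = 1^2 * 21 = 1*21 = 21
  bit 1 = 0: r = r^2 mod 29 = 21^2 = 6
  bit 2 = 1: r = r^2 * 21 mod 29 = 6^2 * 21 = 7*21 = 2
  bit 3 = 0: r = r^2 mod 29 = 2^2 = 4
  -> A = 4
B = 21^7 mod 29  (bits of 7 = 111)
  bit 0 = 1: r = r^2 * 21 mod 29 = 1^2 * 21 = 1*21 = 21
  bit 1 = 1: r = r^2 * 21 mod 29 = 21^2 * 21 = 6*21 = 10
  bit 2 = 1: r = r^2 * 21 mod 29 = 10^2 * 21 = 13*21 = 12
  -> B = 12
s = B^a = 12^10 mod 29  (bits of 10 = 1010)
  bit 0 = 1: r = r^2 * 12 mod 29 = 1^2 * 12 = 1*12 = 12
  bit 1 = 0: r = r^2 mod 29 = 12^2 = 28
  bit 2 = 1: r = r^2 * 12 mod 29 = 28^2 * 12 = 1*12 = 12
  bit 3 = 0: r = r^2 mod 29 = 12^2 = 28
  -> s = B^a = 28

Answer: 4 12 28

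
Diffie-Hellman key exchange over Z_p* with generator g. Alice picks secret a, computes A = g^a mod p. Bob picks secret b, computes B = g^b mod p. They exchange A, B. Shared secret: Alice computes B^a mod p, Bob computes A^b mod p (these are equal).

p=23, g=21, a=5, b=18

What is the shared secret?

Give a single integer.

A = 21^5 mod 23  (bits of 5 = 101)
  bit 0 = 1: r = r^2 * 21 mod 23 = 1^2 * 21 = 1*21 = 21
  bit 1 = 0: r = r^2 mod 23 = 21^2 = 4
  bit 2 = 1: r = r^2 * 21 mod 23 = 4^2 * 21 = 16*21 = 14
  -> A = 14
B = 21^18 mod 23  (bits of 18 = 10010)
  bit 0 = 1: r = r^2 * 21 mod 23 = 1^2 * 21 = 1*21 = 21
  bit 1 = 0: r = r^2 mod 23 = 21^2 = 4
  bit 2 = 0: r = r^2 mod 23 = 4^2 = 16
  bit 3 = 1: r = r^2 * 21 mod 23 = 16^2 * 21 = 3*21 = 17
  bit 4 = 0: r = r^2 mod 23 = 17^2 = 13
  -> B = 13
s = B^a = 13^5 mod 23  (bits of 5 = 101)
  bit 0 = 1: r = r^2 * 13 mod 23 = 1^2 * 13 = 1*13 = 13
  bit 1 = 0: r = r^2 mod 23 = 13^2 = 8
  bit 2 = 1: r = r^2 * 13 mod 23 = 8^2 * 13 = 18*13 = 4
  -> s = B^a = 4

Answer: 4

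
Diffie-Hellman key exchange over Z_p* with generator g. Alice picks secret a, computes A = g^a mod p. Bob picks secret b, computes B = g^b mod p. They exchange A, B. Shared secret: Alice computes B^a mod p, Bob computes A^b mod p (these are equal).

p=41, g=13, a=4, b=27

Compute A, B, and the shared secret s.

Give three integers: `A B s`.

A = 13^4 mod 41  (bits of 4 = 100)
  bit 0 = 1: r = r^2 * 13 mod 41 = 1^2 * 13 = 1*13 = 13
  bit 1 = 0: r = r^2 mod 41 = 13^2 = 5
  bit 2 = 0: r = r^2 mod 41 = 5^2 = 25
  -> A = 25
B = 13^27 mod 41  (bits of 27 = 11011)
  bit 0 = 1: r = r^2 * 13 mod 41 = 1^2 * 13 = 1*13 = 13
  bit 1 = 1: r = r^2 * 13 mod 41 = 13^2 * 13 = 5*13 = 24
  bit 2 = 0: r = r^2 mod 41 = 24^2 = 2
  bit 3 = 1: r = r^2 * 13 mod 41 = 2^2 * 13 = 4*13 = 11
  bit 4 = 1: r = r^2 * 13 mod 41 = 11^2 * 13 = 39*13 = 15
  -> B = 15
s = B^a = 15^4 mod 41  (bits of 4 = 100)
  bit 0 = 1: r = r^2 * 15 mod 41 = 1^2 * 15 = 1*15 = 15
  bit 1 = 0: r = r^2 mod 41 = 15^2 = 20
  bit 2 = 0: r = r^2 mod 41 = 20^2 = 31
  -> s = B^a = 31

Answer: 25 15 31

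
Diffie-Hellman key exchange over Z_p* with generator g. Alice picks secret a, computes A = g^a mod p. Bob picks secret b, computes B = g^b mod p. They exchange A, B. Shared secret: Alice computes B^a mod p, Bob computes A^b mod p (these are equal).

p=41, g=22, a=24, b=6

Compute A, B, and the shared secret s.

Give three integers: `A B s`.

Answer: 18 21 18

Derivation:
A = 22^24 mod 41  (bits of 24 = 11000)
  bit 0 = 1: r = r^2 * 22 mod 41 = 1^2 * 22 = 1*22 = 22
  bit 1 = 1: r = r^2 * 22 mod 41 = 22^2 * 22 = 33*22 = 29
  bit 2 = 0: r = r^2 mod 41 = 29^2 = 21
  bit 3 = 0: r = r^2 mod 41 = 21^2 = 31
  bit 4 = 0: r = r^2 mod 41 = 31^2 = 18
  -> A = 18
B = 22^6 mod 41  (bits of 6 = 110)
  bit 0 = 1: r = r^2 * 22 mod 41 = 1^2 * 22 = 1*22 = 22
  bit 1 = 1: r = r^2 * 22 mod 41 = 22^2 * 22 = 33*22 = 29
  bit 2 = 0: r = r^2 mod 41 = 29^2 = 21
  -> B = 21
s = B^a = 21^24 mod 41  (bits of 24 = 11000)
  bit 0 = 1: r = r^2 * 21 mod 41 = 1^2 * 21 = 1*21 = 21
  bit 1 = 1: r = r^2 * 21 mod 41 = 21^2 * 21 = 31*21 = 36
  bit 2 = 0: r = r^2 mod 41 = 36^2 = 25
  bit 3 = 0: r = r^2 mod 41 = 25^2 = 10
  bit 4 = 0: r = r^2 mod 41 = 10^2 = 18
  -> s = B^a = 18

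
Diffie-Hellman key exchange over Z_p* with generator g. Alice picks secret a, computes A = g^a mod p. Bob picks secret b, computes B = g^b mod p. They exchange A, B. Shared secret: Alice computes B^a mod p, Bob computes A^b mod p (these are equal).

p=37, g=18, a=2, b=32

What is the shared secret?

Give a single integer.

Answer: 34

Derivation:
A = 18^2 mod 37  (bits of 2 = 10)
  bit 0 = 1: r = r^2 * 18 mod 37 = 1^2 * 18 = 1*18 = 18
  bit 1 = 0: r = r^2 mod 37 = 18^2 = 28
  -> A = 28
B = 18^32 mod 37  (bits of 32 = 100000)
  bit 0 = 1: r = r^2 * 18 mod 37 = 1^2 * 18 = 1*18 = 18
  bit 1 = 0: r = r^2 mod 37 = 18^2 = 28
  bit 2 = 0: r = r^2 mod 37 = 28^2 = 7
  bit 3 = 0: r = r^2 mod 37 = 7^2 = 12
  bit 4 = 0: r = r^2 mod 37 = 12^2 = 33
  bit 5 = 0: r = r^2 mod 37 = 33^2 = 16
  -> B = 16
s = B^a = 16^2 mod 37  (bits of 2 = 10)
  bit 0 = 1: r = r^2 * 16 mod 37 = 1^2 * 16 = 1*16 = 16
  bit 1 = 0: r = r^2 mod 37 = 16^2 = 34
  -> s = B^a = 34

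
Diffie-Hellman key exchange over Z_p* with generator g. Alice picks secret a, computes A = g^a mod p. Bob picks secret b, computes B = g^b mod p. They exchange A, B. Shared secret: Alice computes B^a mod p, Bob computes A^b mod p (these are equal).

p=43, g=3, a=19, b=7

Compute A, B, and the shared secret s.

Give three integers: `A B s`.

A = 3^19 mod 43  (bits of 19 = 10011)
  bit 0 = 1: r = r^2 * 3 mod 43 = 1^2 * 3 = 1*3 = 3
  bit 1 = 0: r = r^2 mod 43 = 3^2 = 9
  bit 2 = 0: r = r^2 mod 43 = 9^2 = 38
  bit 3 = 1: r = r^2 * 3 mod 43 = 38^2 * 3 = 25*3 = 32
  bit 4 = 1: r = r^2 * 3 mod 43 = 32^2 * 3 = 35*3 = 19
  -> A = 19
B = 3^7 mod 43  (bits of 7 = 111)
  bit 0 = 1: r = r^2 * 3 mod 43 = 1^2 * 3 = 1*3 = 3
  bit 1 = 1: r = r^2 * 3 mod 43 = 3^2 * 3 = 9*3 = 27
  bit 2 = 1: r = r^2 * 3 mod 43 = 27^2 * 3 = 41*3 = 37
  -> B = 37
s = B^a = 37^19 mod 43  (bits of 19 = 10011)
  bit 0 = 1: r = r^2 * 37 mod 43 = 1^2 * 37 = 1*37 = 37
  bit 1 = 0: r = r^2 mod 43 = 37^2 = 36
  bit 2 = 0: r = r^2 mod 43 = 36^2 = 6
  bit 3 = 1: r = r^2 * 37 mod 43 = 6^2 * 37 = 36*37 = 42
  bit 4 = 1: r = r^2 * 37 mod 43 = 42^2 * 37 = 1*37 = 37
  -> s = B^a = 37

Answer: 19 37 37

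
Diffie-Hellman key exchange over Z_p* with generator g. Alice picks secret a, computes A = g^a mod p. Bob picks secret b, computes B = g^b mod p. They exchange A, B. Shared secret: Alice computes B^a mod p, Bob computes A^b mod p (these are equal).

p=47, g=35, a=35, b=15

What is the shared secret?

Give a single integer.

Answer: 26

Derivation:
A = 35^35 mod 47  (bits of 35 = 100011)
  bit 0 = 1: r = r^2 * 35 mod 47 = 1^2 * 35 = 1*35 = 35
  bit 1 = 0: r = r^2 mod 47 = 35^2 = 3
  bit 2 = 0: r = r^2 mod 47 = 3^2 = 9
  bit 3 = 0: r = r^2 mod 47 = 9^2 = 34
  bit 4 = 1: r = r^2 * 35 mod 47 = 34^2 * 35 = 28*35 = 40
  bit 5 = 1: r = r^2 * 35 mod 47 = 40^2 * 35 = 2*35 = 23
  -> A = 23
B = 35^15 mod 47  (bits of 15 = 1111)
  bit 0 = 1: r = r^2 * 35 mod 47 = 1^2 * 35 = 1*35 = 35
  bit 1 = 1: r = r^2 * 35 mod 47 = 35^2 * 35 = 3*35 = 11
  bit 2 = 1: r = r^2 * 35 mod 47 = 11^2 * 35 = 27*35 = 5
  bit 3 = 1: r = r^2 * 35 mod 47 = 5^2 * 35 = 25*35 = 29
  -> B = 29
s = B^a = 29^35 mod 47  (bits of 35 = 100011)
  bit 0 = 1: r = r^2 * 29 mod 47 = 1^2 * 29 = 1*29 = 29
  bit 1 = 0: r = r^2 mod 47 = 29^2 = 42
  bit 2 = 0: r = r^2 mod 47 = 42^2 = 25
  bit 3 = 0: r = r^2 mod 47 = 25^2 = 14
  bit 4 = 1: r = r^2 * 29 mod 47 = 14^2 * 29 = 8*29 = 44
  bit 5 = 1: r = r^2 * 29 mod 47 = 44^2 * 29 = 9*29 = 26
  -> s = B^a = 26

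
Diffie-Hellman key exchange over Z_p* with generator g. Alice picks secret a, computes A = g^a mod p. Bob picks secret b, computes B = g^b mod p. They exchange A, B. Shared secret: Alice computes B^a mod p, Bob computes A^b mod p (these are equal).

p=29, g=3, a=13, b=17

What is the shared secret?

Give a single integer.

Answer: 14

Derivation:
A = 3^13 mod 29  (bits of 13 = 1101)
  bit 0 = 1: r = r^2 * 3 mod 29 = 1^2 * 3 = 1*3 = 3
  bit 1 = 1: r = r^2 * 3 mod 29 = 3^2 * 3 = 9*3 = 27
  bit 2 = 0: r = r^2 mod 29 = 27^2 = 4
  bit 3 = 1: r = r^2 * 3 mod 29 = 4^2 * 3 = 16*3 = 19
  -> A = 19
B = 3^17 mod 29  (bits of 17 = 10001)
  bit 0 = 1: r = r^2 * 3 mod 29 = 1^2 * 3 = 1*3 = 3
  bit 1 = 0: r = r^2 mod 29 = 3^2 = 9
  bit 2 = 0: r = r^2 mod 29 = 9^2 = 23
  bit 3 = 0: r = r^2 mod 29 = 23^2 = 7
  bit 4 = 1: r = r^2 * 3 mod 29 = 7^2 * 3 = 20*3 = 2
  -> B = 2
s = B^a = 2^13 mod 29  (bits of 13 = 1101)
  bit 0 = 1: r = r^2 * 2 mod 29 = 1^2 * 2 = 1*2 = 2
  bit 1 = 1: r = r^2 * 2 mod 29 = 2^2 * 2 = 4*2 = 8
  bit 2 = 0: r = r^2 mod 29 = 8^2 = 6
  bit 3 = 1: r = r^2 * 2 mod 29 = 6^2 * 2 = 7*2 = 14
  -> s = B^a = 14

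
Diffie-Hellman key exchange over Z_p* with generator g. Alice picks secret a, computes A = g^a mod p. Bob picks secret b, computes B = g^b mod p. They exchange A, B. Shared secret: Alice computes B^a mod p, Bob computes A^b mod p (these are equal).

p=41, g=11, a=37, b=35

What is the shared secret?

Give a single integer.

A = 11^37 mod 41  (bits of 37 = 100101)
  bit 0 = 1: r = r^2 * 11 mod 41 = 1^2 * 11 = 1*11 = 11
  bit 1 = 0: r = r^2 mod 41 = 11^2 = 39
  bit 2 = 0: r = r^2 mod 41 = 39^2 = 4
  bit 3 = 1: r = r^2 * 11 mod 41 = 4^2 * 11 = 16*11 = 12
  bit 4 = 0: r = r^2 mod 41 = 12^2 = 21
  bit 5 = 1: r = r^2 * 11 mod 41 = 21^2 * 11 = 31*11 = 13
  -> A = 13
B = 11^35 mod 41  (bits of 35 = 100011)
  bit 0 = 1: r = r^2 * 11 mod 41 = 1^2 * 11 = 1*11 = 11
  bit 1 = 0: r = r^2 mod 41 = 11^2 = 39
  bit 2 = 0: r = r^2 mod 41 = 39^2 = 4
  bit 3 = 0: r = r^2 mod 41 = 4^2 = 16
  bit 4 = 1: r = r^2 * 11 mod 41 = 16^2 * 11 = 10*11 = 28
  bit 5 = 1: r = r^2 * 11 mod 41 = 28^2 * 11 = 5*11 = 14
  -> B = 14
s = B^a = 14^37 mod 41  (bits of 37 = 100101)
  bit 0 = 1: r = r^2 * 14 mod 41 = 1^2 * 14 = 1*14 = 14
  bit 1 = 0: r = r^2 mod 41 = 14^2 = 32
  bit 2 = 0: r = r^2 mod 41 = 32^2 = 40
  bit 3 = 1: r = r^2 * 14 mod 41 = 40^2 * 14 = 1*14 = 14
  bit 4 = 0: r = r^2 mod 41 = 14^2 = 32
  bit 5 = 1: r = r^2 * 14 mod 41 = 32^2 * 14 = 40*14 = 27
  -> s = B^a = 27

Answer: 27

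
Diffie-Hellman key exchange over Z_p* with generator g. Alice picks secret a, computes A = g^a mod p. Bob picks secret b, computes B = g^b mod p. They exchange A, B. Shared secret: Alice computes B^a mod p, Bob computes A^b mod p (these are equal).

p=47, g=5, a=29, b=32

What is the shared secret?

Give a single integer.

A = 5^29 mod 47  (bits of 29 = 11101)
  bit 0 = 1: r = r^2 * 5 mod 47 = 1^2 * 5 = 1*5 = 5
  bit 1 = 1: r = r^2 * 5 mod 47 = 5^2 * 5 = 25*5 = 31
  bit 2 = 1: r = r^2 * 5 mod 47 = 31^2 * 5 = 21*5 = 11
  bit 3 = 0: r = r^2 mod 47 = 11^2 = 27
  bit 4 = 1: r = r^2 * 5 mod 47 = 27^2 * 5 = 24*5 = 26
  -> A = 26
B = 5^32 mod 47  (bits of 32 = 100000)
  bit 0 = 1: r = r^2 * 5 mod 47 = 1^2 * 5 = 1*5 = 5
  bit 1 = 0: r = r^2 mod 47 = 5^2 = 25
  bit 2 = 0: r = r^2 mod 47 = 25^2 = 14
  bit 3 = 0: r = r^2 mod 47 = 14^2 = 8
  bit 4 = 0: r = r^2 mod 47 = 8^2 = 17
  bit 5 = 0: r = r^2 mod 47 = 17^2 = 7
  -> B = 7
s = B^a = 7^29 mod 47  (bits of 29 = 11101)
  bit 0 = 1: r = r^2 * 7 mod 47 = 1^2 * 7 = 1*7 = 7
  bit 1 = 1: r = r^2 * 7 mod 47 = 7^2 * 7 = 2*7 = 14
  bit 2 = 1: r = r^2 * 7 mod 47 = 14^2 * 7 = 8*7 = 9
  bit 3 = 0: r = r^2 mod 47 = 9^2 = 34
  bit 4 = 1: r = r^2 * 7 mod 47 = 34^2 * 7 = 28*7 = 8
  -> s = B^a = 8

Answer: 8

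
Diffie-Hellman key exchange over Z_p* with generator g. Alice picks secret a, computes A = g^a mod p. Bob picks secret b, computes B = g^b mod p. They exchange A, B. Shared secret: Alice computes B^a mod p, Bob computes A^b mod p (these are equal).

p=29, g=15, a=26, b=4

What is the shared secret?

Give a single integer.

Answer: 24

Derivation:
A = 15^26 mod 29  (bits of 26 = 11010)
  bit 0 = 1: r = r^2 * 15 mod 29 = 1^2 * 15 = 1*15 = 15
  bit 1 = 1: r = r^2 * 15 mod 29 = 15^2 * 15 = 22*15 = 11
  bit 2 = 0: r = r^2 mod 29 = 11^2 = 5
  bit 3 = 1: r = r^2 * 15 mod 29 = 5^2 * 15 = 25*15 = 27
  bit 4 = 0: r = r^2 mod 29 = 27^2 = 4
  -> A = 4
B = 15^4 mod 29  (bits of 4 = 100)
  bit 0 = 1: r = r^2 * 15 mod 29 = 1^2 * 15 = 1*15 = 15
  bit 1 = 0: r = r^2 mod 29 = 15^2 = 22
  bit 2 = 0: r = r^2 mod 29 = 22^2 = 20
  -> B = 20
s = B^a = 20^26 mod 29  (bits of 26 = 11010)
  bit 0 = 1: r = r^2 * 20 mod 29 = 1^2 * 20 = 1*20 = 20
  bit 1 = 1: r = r^2 * 20 mod 29 = 20^2 * 20 = 23*20 = 25
  bit 2 = 0: r = r^2 mod 29 = 25^2 = 16
  bit 3 = 1: r = r^2 * 20 mod 29 = 16^2 * 20 = 24*20 = 16
  bit 4 = 0: r = r^2 mod 29 = 16^2 = 24
  -> s = B^a = 24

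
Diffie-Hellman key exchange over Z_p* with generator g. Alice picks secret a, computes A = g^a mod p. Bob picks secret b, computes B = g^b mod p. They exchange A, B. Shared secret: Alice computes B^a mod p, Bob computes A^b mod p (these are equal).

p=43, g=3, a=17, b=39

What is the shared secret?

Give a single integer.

A = 3^17 mod 43  (bits of 17 = 10001)
  bit 0 = 1: r = r^2 * 3 mod 43 = 1^2 * 3 = 1*3 = 3
  bit 1 = 0: r = r^2 mod 43 = 3^2 = 9
  bit 2 = 0: r = r^2 mod 43 = 9^2 = 38
  bit 3 = 0: r = r^2 mod 43 = 38^2 = 25
  bit 4 = 1: r = r^2 * 3 mod 43 = 25^2 * 3 = 23*3 = 26
  -> A = 26
B = 3^39 mod 43  (bits of 39 = 100111)
  bit 0 = 1: r = r^2 * 3 mod 43 = 1^2 * 3 = 1*3 = 3
  bit 1 = 0: r = r^2 mod 43 = 3^2 = 9
  bit 2 = 0: r = r^2 mod 43 = 9^2 = 38
  bit 3 = 1: r = r^2 * 3 mod 43 = 38^2 * 3 = 25*3 = 32
  bit 4 = 1: r = r^2 * 3 mod 43 = 32^2 * 3 = 35*3 = 19
  bit 5 = 1: r = r^2 * 3 mod 43 = 19^2 * 3 = 17*3 = 8
  -> B = 8
s = B^a = 8^17 mod 43  (bits of 17 = 10001)
  bit 0 = 1: r = r^2 * 8 mod 43 = 1^2 * 8 = 1*8 = 8
  bit 1 = 0: r = r^2 mod 43 = 8^2 = 21
  bit 2 = 0: r = r^2 mod 43 = 21^2 = 11
  bit 3 = 0: r = r^2 mod 43 = 11^2 = 35
  bit 4 = 1: r = r^2 * 8 mod 43 = 35^2 * 8 = 21*8 = 39
  -> s = B^a = 39

Answer: 39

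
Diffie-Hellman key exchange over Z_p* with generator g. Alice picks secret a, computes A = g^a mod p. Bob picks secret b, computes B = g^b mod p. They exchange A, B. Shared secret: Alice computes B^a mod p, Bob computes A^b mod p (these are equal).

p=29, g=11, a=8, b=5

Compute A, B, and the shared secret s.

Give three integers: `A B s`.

A = 11^8 mod 29  (bits of 8 = 1000)
  bit 0 = 1: r = r^2 * 11 mod 29 = 1^2 * 11 = 1*11 = 11
  bit 1 = 0: r = r^2 mod 29 = 11^2 = 5
  bit 2 = 0: r = r^2 mod 29 = 5^2 = 25
  bit 3 = 0: r = r^2 mod 29 = 25^2 = 16
  -> A = 16
B = 11^5 mod 29  (bits of 5 = 101)
  bit 0 = 1: r = r^2 * 11 mod 29 = 1^2 * 11 = 1*11 = 11
  bit 1 = 0: r = r^2 mod 29 = 11^2 = 5
  bit 2 = 1: r = r^2 * 11 mod 29 = 5^2 * 11 = 25*11 = 14
  -> B = 14
s = B^a = 14^8 mod 29  (bits of 8 = 1000)
  bit 0 = 1: r = r^2 * 14 mod 29 = 1^2 * 14 = 1*14 = 14
  bit 1 = 0: r = r^2 mod 29 = 14^2 = 22
  bit 2 = 0: r = r^2 mod 29 = 22^2 = 20
  bit 3 = 0: r = r^2 mod 29 = 20^2 = 23
  -> s = B^a = 23

Answer: 16 14 23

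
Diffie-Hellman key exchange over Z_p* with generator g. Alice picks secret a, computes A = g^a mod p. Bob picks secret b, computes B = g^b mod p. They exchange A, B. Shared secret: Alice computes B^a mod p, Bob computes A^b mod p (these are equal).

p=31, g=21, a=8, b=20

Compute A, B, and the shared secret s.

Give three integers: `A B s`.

Answer: 14 25 5

Derivation:
A = 21^8 mod 31  (bits of 8 = 1000)
  bit 0 = 1: r = r^2 * 21 mod 31 = 1^2 * 21 = 1*21 = 21
  bit 1 = 0: r = r^2 mod 31 = 21^2 = 7
  bit 2 = 0: r = r^2 mod 31 = 7^2 = 18
  bit 3 = 0: r = r^2 mod 31 = 18^2 = 14
  -> A = 14
B = 21^20 mod 31  (bits of 20 = 10100)
  bit 0 = 1: r = r^2 * 21 mod 31 = 1^2 * 21 = 1*21 = 21
  bit 1 = 0: r = r^2 mod 31 = 21^2 = 7
  bit 2 = 1: r = r^2 * 21 mod 31 = 7^2 * 21 = 18*21 = 6
  bit 3 = 0: r = r^2 mod 31 = 6^2 = 5
  bit 4 = 0: r = r^2 mod 31 = 5^2 = 25
  -> B = 25
s = B^a = 25^8 mod 31  (bits of 8 = 1000)
  bit 0 = 1: r = r^2 * 25 mod 31 = 1^2 * 25 = 1*25 = 25
  bit 1 = 0: r = r^2 mod 31 = 25^2 = 5
  bit 2 = 0: r = r^2 mod 31 = 5^2 = 25
  bit 3 = 0: r = r^2 mod 31 = 25^2 = 5
  -> s = B^a = 5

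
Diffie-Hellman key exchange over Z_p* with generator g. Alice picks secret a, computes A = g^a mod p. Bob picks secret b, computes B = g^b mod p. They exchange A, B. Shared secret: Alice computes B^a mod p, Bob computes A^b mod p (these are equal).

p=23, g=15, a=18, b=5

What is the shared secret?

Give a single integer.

A = 15^18 mod 23  (bits of 18 = 10010)
  bit 0 = 1: r = r^2 * 15 mod 23 = 1^2 * 15 = 1*15 = 15
  bit 1 = 0: r = r^2 mod 23 = 15^2 = 18
  bit 2 = 0: r = r^2 mod 23 = 18^2 = 2
  bit 3 = 1: r = r^2 * 15 mod 23 = 2^2 * 15 = 4*15 = 14
  bit 4 = 0: r = r^2 mod 23 = 14^2 = 12
  -> A = 12
B = 15^5 mod 23  (bits of 5 = 101)
  bit 0 = 1: r = r^2 * 15 mod 23 = 1^2 * 15 = 1*15 = 15
  bit 1 = 0: r = r^2 mod 23 = 15^2 = 18
  bit 2 = 1: r = r^2 * 15 mod 23 = 18^2 * 15 = 2*15 = 7
  -> B = 7
s = B^a = 7^18 mod 23  (bits of 18 = 10010)
  bit 0 = 1: r = r^2 * 7 mod 23 = 1^2 * 7 = 1*7 = 7
  bit 1 = 0: r = r^2 mod 23 = 7^2 = 3
  bit 2 = 0: r = r^2 mod 23 = 3^2 = 9
  bit 3 = 1: r = r^2 * 7 mod 23 = 9^2 * 7 = 12*7 = 15
  bit 4 = 0: r = r^2 mod 23 = 15^2 = 18
  -> s = B^a = 18

Answer: 18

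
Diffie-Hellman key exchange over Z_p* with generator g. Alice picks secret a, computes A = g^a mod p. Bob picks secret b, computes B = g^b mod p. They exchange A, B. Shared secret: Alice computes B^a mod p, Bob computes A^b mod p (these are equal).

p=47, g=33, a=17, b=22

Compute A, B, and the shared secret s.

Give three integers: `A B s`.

A = 33^17 mod 47  (bits of 17 = 10001)
  bit 0 = 1: r = r^2 * 33 mod 47 = 1^2 * 33 = 1*33 = 33
  bit 1 = 0: r = r^2 mod 47 = 33^2 = 8
  bit 2 = 0: r = r^2 mod 47 = 8^2 = 17
  bit 3 = 0: r = r^2 mod 47 = 17^2 = 7
  bit 4 = 1: r = r^2 * 33 mod 47 = 7^2 * 33 = 2*33 = 19
  -> A = 19
B = 33^22 mod 47  (bits of 22 = 10110)
  bit 0 = 1: r = r^2 * 33 mod 47 = 1^2 * 33 = 1*33 = 33
  bit 1 = 0: r = r^2 mod 47 = 33^2 = 8
  bit 2 = 1: r = r^2 * 33 mod 47 = 8^2 * 33 = 17*33 = 44
  bit 3 = 1: r = r^2 * 33 mod 47 = 44^2 * 33 = 9*33 = 15
  bit 4 = 0: r = r^2 mod 47 = 15^2 = 37
  -> B = 37
s = B^a = 37^17 mod 47  (bits of 17 = 10001)
  bit 0 = 1: r = r^2 * 37 mod 47 = 1^2 * 37 = 1*37 = 37
  bit 1 = 0: r = r^2 mod 47 = 37^2 = 6
  bit 2 = 0: r = r^2 mod 47 = 6^2 = 36
  bit 3 = 0: r = r^2 mod 47 = 36^2 = 27
  bit 4 = 1: r = r^2 * 37 mod 47 = 27^2 * 37 = 24*37 = 42
  -> s = B^a = 42

Answer: 19 37 42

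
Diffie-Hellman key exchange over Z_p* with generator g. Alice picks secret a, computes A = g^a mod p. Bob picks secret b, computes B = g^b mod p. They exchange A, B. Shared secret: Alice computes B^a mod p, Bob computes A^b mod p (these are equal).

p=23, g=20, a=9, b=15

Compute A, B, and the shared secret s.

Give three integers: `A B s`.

A = 20^9 mod 23  (bits of 9 = 1001)
  bit 0 = 1: r = r^2 * 20 mod 23 = 1^2 * 20 = 1*20 = 20
  bit 1 = 0: r = r^2 mod 23 = 20^2 = 9
  bit 2 = 0: r = r^2 mod 23 = 9^2 = 12
  bit 3 = 1: r = r^2 * 20 mod 23 = 12^2 * 20 = 6*20 = 5
  -> A = 5
B = 20^15 mod 23  (bits of 15 = 1111)
  bit 0 = 1: r = r^2 * 20 mod 23 = 1^2 * 20 = 1*20 = 20
  bit 1 = 1: r = r^2 * 20 mod 23 = 20^2 * 20 = 9*20 = 19
  bit 2 = 1: r = r^2 * 20 mod 23 = 19^2 * 20 = 16*20 = 21
  bit 3 = 1: r = r^2 * 20 mod 23 = 21^2 * 20 = 4*20 = 11
  -> B = 11
s = B^a = 11^9 mod 23  (bits of 9 = 1001)
  bit 0 = 1: r = r^2 * 11 mod 23 = 1^2 * 11 = 1*11 = 11
  bit 1 = 0: r = r^2 mod 23 = 11^2 = 6
  bit 2 = 0: r = r^2 mod 23 = 6^2 = 13
  bit 3 = 1: r = r^2 * 11 mod 23 = 13^2 * 11 = 8*11 = 19
  -> s = B^a = 19

Answer: 5 11 19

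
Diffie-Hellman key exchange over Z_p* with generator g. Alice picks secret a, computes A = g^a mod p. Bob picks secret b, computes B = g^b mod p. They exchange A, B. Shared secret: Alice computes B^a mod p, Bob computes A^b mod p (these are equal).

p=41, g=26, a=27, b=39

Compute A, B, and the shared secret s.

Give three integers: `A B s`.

Answer: 34 30 35

Derivation:
A = 26^27 mod 41  (bits of 27 = 11011)
  bit 0 = 1: r = r^2 * 26 mod 41 = 1^2 * 26 = 1*26 = 26
  bit 1 = 1: r = r^2 * 26 mod 41 = 26^2 * 26 = 20*26 = 28
  bit 2 = 0: r = r^2 mod 41 = 28^2 = 5
  bit 3 = 1: r = r^2 * 26 mod 41 = 5^2 * 26 = 25*26 = 35
  bit 4 = 1: r = r^2 * 26 mod 41 = 35^2 * 26 = 36*26 = 34
  -> A = 34
B = 26^39 mod 41  (bits of 39 = 100111)
  bit 0 = 1: r = r^2 * 26 mod 41 = 1^2 * 26 = 1*26 = 26
  bit 1 = 0: r = r^2 mod 41 = 26^2 = 20
  bit 2 = 0: r = r^2 mod 41 = 20^2 = 31
  bit 3 = 1: r = r^2 * 26 mod 41 = 31^2 * 26 = 18*26 = 17
  bit 4 = 1: r = r^2 * 26 mod 41 = 17^2 * 26 = 2*26 = 11
  bit 5 = 1: r = r^2 * 26 mod 41 = 11^2 * 26 = 39*26 = 30
  -> B = 30
s = B^a = 30^27 mod 41  (bits of 27 = 11011)
  bit 0 = 1: r = r^2 * 30 mod 41 = 1^2 * 30 = 1*30 = 30
  bit 1 = 1: r = r^2 * 30 mod 41 = 30^2 * 30 = 39*30 = 22
  bit 2 = 0: r = r^2 mod 41 = 22^2 = 33
  bit 3 = 1: r = r^2 * 30 mod 41 = 33^2 * 30 = 23*30 = 34
  bit 4 = 1: r = r^2 * 30 mod 41 = 34^2 * 30 = 8*30 = 35
  -> s = B^a = 35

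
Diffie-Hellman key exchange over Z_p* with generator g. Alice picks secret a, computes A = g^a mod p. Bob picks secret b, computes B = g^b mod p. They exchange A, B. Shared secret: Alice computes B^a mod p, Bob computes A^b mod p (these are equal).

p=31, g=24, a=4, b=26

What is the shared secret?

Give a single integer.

Answer: 9

Derivation:
A = 24^4 mod 31  (bits of 4 = 100)
  bit 0 = 1: r = r^2 * 24 mod 31 = 1^2 * 24 = 1*24 = 24
  bit 1 = 0: r = r^2 mod 31 = 24^2 = 18
  bit 2 = 0: r = r^2 mod 31 = 18^2 = 14
  -> A = 14
B = 24^26 mod 31  (bits of 26 = 11010)
  bit 0 = 1: r = r^2 * 24 mod 31 = 1^2 * 24 = 1*24 = 24
  bit 1 = 1: r = r^2 * 24 mod 31 = 24^2 * 24 = 18*24 = 29
  bit 2 = 0: r = r^2 mod 31 = 29^2 = 4
  bit 3 = 1: r = r^2 * 24 mod 31 = 4^2 * 24 = 16*24 = 12
  bit 4 = 0: r = r^2 mod 31 = 12^2 = 20
  -> B = 20
s = B^a = 20^4 mod 31  (bits of 4 = 100)
  bit 0 = 1: r = r^2 * 20 mod 31 = 1^2 * 20 = 1*20 = 20
  bit 1 = 0: r = r^2 mod 31 = 20^2 = 28
  bit 2 = 0: r = r^2 mod 31 = 28^2 = 9
  -> s = B^a = 9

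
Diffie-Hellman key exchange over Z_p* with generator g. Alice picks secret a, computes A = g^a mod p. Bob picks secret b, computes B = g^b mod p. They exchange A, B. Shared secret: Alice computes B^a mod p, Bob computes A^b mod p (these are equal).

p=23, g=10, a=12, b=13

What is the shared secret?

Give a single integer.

Answer: 8

Derivation:
A = 10^12 mod 23  (bits of 12 = 1100)
  bit 0 = 1: r = r^2 * 10 mod 23 = 1^2 * 10 = 1*10 = 10
  bit 1 = 1: r = r^2 * 10 mod 23 = 10^2 * 10 = 8*10 = 11
  bit 2 = 0: r = r^2 mod 23 = 11^2 = 6
  bit 3 = 0: r = r^2 mod 23 = 6^2 = 13
  -> A = 13
B = 10^13 mod 23  (bits of 13 = 1101)
  bit 0 = 1: r = r^2 * 10 mod 23 = 1^2 * 10 = 1*10 = 10
  bit 1 = 1: r = r^2 * 10 mod 23 = 10^2 * 10 = 8*10 = 11
  bit 2 = 0: r = r^2 mod 23 = 11^2 = 6
  bit 3 = 1: r = r^2 * 10 mod 23 = 6^2 * 10 = 13*10 = 15
  -> B = 15
s = B^a = 15^12 mod 23  (bits of 12 = 1100)
  bit 0 = 1: r = r^2 * 15 mod 23 = 1^2 * 15 = 1*15 = 15
  bit 1 = 1: r = r^2 * 15 mod 23 = 15^2 * 15 = 18*15 = 17
  bit 2 = 0: r = r^2 mod 23 = 17^2 = 13
  bit 3 = 0: r = r^2 mod 23 = 13^2 = 8
  -> s = B^a = 8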